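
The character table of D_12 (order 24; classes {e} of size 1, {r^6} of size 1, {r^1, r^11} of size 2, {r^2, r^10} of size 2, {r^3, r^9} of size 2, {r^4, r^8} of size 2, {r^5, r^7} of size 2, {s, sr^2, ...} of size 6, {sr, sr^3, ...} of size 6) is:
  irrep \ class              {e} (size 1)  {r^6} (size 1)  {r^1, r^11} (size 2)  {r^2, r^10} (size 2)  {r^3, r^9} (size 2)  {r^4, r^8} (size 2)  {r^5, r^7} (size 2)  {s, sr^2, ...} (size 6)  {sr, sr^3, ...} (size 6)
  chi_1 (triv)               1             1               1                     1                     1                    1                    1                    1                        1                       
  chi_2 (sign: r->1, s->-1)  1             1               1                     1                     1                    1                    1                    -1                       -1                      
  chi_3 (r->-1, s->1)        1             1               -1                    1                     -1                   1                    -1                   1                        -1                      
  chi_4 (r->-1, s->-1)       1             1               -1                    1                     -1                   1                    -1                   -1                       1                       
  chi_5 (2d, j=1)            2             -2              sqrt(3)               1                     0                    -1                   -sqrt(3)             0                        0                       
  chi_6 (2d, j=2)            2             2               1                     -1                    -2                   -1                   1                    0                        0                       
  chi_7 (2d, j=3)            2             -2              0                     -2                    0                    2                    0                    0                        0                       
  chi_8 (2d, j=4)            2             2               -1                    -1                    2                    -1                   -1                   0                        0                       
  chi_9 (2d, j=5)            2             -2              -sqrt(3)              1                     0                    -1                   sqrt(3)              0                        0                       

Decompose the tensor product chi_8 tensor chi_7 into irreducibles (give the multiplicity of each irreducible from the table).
chi_8 tensor chi_7 = chi_5 + chi_9 (all other irreducibles have multiplicity 0).

Explanation: The character of a tensor product is the pointwise product (chi_8 * chi_7)(C) = chi_8(C) * chi_7(C):
  {e}: (2)*(2), {r^6}: (2)*(-2), {r^1, r^11}: (-1)*(0), {r^2, r^10}: (-1)*(-2), {r^3, r^9}: (2)*(0), {r^4, r^8}: (-1)*(2), {r^5, r^7}: (-1)*(0), {s, sr^2, ...}: (0)*(0), {sr, sr^3, ...}: (0)*(0)
so (chi_8 * chi_7) takes values
  {e} -> 4, {r^6} -> -4, {r^1, r^11} -> 0, {r^2, r^10} -> 2, {r^3, r^9} -> 0, {r^4, r^8} -> -2, {r^5, r^7} -> 0, {s, sr^2, ...} -> 0, {sr, sr^3, ...} -> 0.
Now take the inner product of this character with each irreducible chi from the table, <chi_8*chi_7, chi> = (1/24) sum_C |C| (chi_8*chi_7)(C) conj(chi(C)):
  <chi_8*chi_7, chi_1> = (1/24)[1*(4)*conj(1) + 1*(-4)*conj(1) + 2*(0)*conj(1) + 2*(2)*conj(1) + 2*(0)*conj(1) + 2*(-2)*conj(1) + 2*(0)*conj(1) + 6*(0)*conj(1) + 6*(0)*conj(1)]
      = (1/24)[(4) + (-4) + (0) + (4) + (0) + (-4) + (0) + (0) + (0)] = 0/24 = 0
  <chi_8*chi_7, chi_2> = (1/24)[1*(4)*conj(1) + 1*(-4)*conj(1) + 2*(0)*conj(1) + 2*(2)*conj(1) + 2*(0)*conj(1) + 2*(-2)*conj(1) + 2*(0)*conj(1) + 6*(0)*conj(-1) + 6*(0)*conj(-1)]
      = (1/24)[(4) + (-4) + (0) + (4) + (0) + (-4) + (0) + (0) + (0)] = 0/24 = 0
  <chi_8*chi_7, chi_3> = (1/24)[1*(4)*conj(1) + 1*(-4)*conj(1) + 2*(0)*conj(-1) + 2*(2)*conj(1) + 2*(0)*conj(-1) + 2*(-2)*conj(1) + 2*(0)*conj(-1) + 6*(0)*conj(1) + 6*(0)*conj(-1)]
      = (1/24)[(4) + (-4) + (0) + (4) + (0) + (-4) + (0) + (0) + (0)] = 0/24 = 0
  <chi_8*chi_7, chi_4> = (1/24)[1*(4)*conj(1) + 1*(-4)*conj(1) + 2*(0)*conj(-1) + 2*(2)*conj(1) + 2*(0)*conj(-1) + 2*(-2)*conj(1) + 2*(0)*conj(-1) + 6*(0)*conj(-1) + 6*(0)*conj(1)]
      = (1/24)[(4) + (-4) + (0) + (4) + (0) + (-4) + (0) + (0) + (0)] = 0/24 = 0
  <chi_8*chi_7, chi_5> = (1/24)[1*(4)*conj(2) + 1*(-4)*conj(-2) + 2*(0)*conj(sqrt(3)) + 2*(2)*conj(1) + 2*(0)*conj(0) + 2*(-2)*conj(-1) + 2*(0)*conj(-sqrt(3)) + 6*(0)*conj(0) + 6*(0)*conj(0)]
      = (1/24)[(8) + (8) + (0) + (4) + (0) + (4) + (0) + (0) + (0)] = 24/24 = 1
  <chi_8*chi_7, chi_6> = (1/24)[1*(4)*conj(2) + 1*(-4)*conj(2) + 2*(0)*conj(1) + 2*(2)*conj(-1) + 2*(0)*conj(-2) + 2*(-2)*conj(-1) + 2*(0)*conj(1) + 6*(0)*conj(0) + 6*(0)*conj(0)]
      = (1/24)[(8) + (-8) + (0) + (-4) + (0) + (4) + (0) + (0) + (0)] = 0/24 = 0
  <chi_8*chi_7, chi_7> = (1/24)[1*(4)*conj(2) + 1*(-4)*conj(-2) + 2*(0)*conj(0) + 2*(2)*conj(-2) + 2*(0)*conj(0) + 2*(-2)*conj(2) + 2*(0)*conj(0) + 6*(0)*conj(0) + 6*(0)*conj(0)]
      = (1/24)[(8) + (8) + (0) + (-8) + (0) + (-8) + (0) + (0) + (0)] = 0/24 = 0
  <chi_8*chi_7, chi_8> = (1/24)[1*(4)*conj(2) + 1*(-4)*conj(2) + 2*(0)*conj(-1) + 2*(2)*conj(-1) + 2*(0)*conj(2) + 2*(-2)*conj(-1) + 2*(0)*conj(-1) + 6*(0)*conj(0) + 6*(0)*conj(0)]
      = (1/24)[(8) + (-8) + (0) + (-4) + (0) + (4) + (0) + (0) + (0)] = 0/24 = 0
  <chi_8*chi_7, chi_9> = (1/24)[1*(4)*conj(2) + 1*(-4)*conj(-2) + 2*(0)*conj(-sqrt(3)) + 2*(2)*conj(1) + 2*(0)*conj(0) + 2*(-2)*conj(-1) + 2*(0)*conj(sqrt(3)) + 6*(0)*conj(0) + 6*(0)*conj(0)]
      = (1/24)[(8) + (8) + (0) + (4) + (0) + (4) + (0) + (0) + (0)] = 24/24 = 1
Hence the multiplicities are chi_5: 1, chi_9: 1. Dimension check: dim(chi_8)*dim(chi_7) = 2*2 = 4 and sum (mult * dim) = 1*2 + 1*2 = 4.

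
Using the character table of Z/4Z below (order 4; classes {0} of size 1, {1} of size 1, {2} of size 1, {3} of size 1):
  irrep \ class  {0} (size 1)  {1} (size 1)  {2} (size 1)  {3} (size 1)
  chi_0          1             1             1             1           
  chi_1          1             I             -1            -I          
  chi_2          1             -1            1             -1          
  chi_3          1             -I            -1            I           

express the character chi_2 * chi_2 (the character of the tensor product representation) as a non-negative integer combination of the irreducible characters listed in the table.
chi_2 tensor chi_2 = chi_0 (all other irreducibles have multiplicity 0).

Derivation: The character of a tensor product is the pointwise product (chi_2 * chi_2)(C) = chi_2(C) * chi_2(C):
  {0}: (1)*(1), {1}: (-1)*(-1), {2}: (1)*(1), {3}: (-1)*(-1)
so (chi_2 * chi_2) takes values
  {0} -> 1, {1} -> 1, {2} -> 1, {3} -> 1.
Now take the inner product of this character with each irreducible chi from the table, <chi_2*chi_2, chi> = (1/4) sum_C |C| (chi_2*chi_2)(C) conj(chi(C)):
  <chi_2*chi_2, chi_0> = (1/4)[1*(1)*conj(1) + 1*(1)*conj(1) + 1*(1)*conj(1) + 1*(1)*conj(1)]
      = (1/4)[(1) + (1) + (1) + (1)] = 4/4 = 1
  <chi_2*chi_2, chi_1> = (1/4)[1*(1)*conj(1) + 1*(1)*conj(I) + 1*(1)*conj(-1) + 1*(1)*conj(-I)]
      = (1/4)[(1) + (-I) + (-1) + (I)] = 0/4 = 0
  <chi_2*chi_2, chi_2> = (1/4)[1*(1)*conj(1) + 1*(1)*conj(-1) + 1*(1)*conj(1) + 1*(1)*conj(-1)]
      = (1/4)[(1) + (-1) + (1) + (-1)] = 0/4 = 0
  <chi_2*chi_2, chi_3> = (1/4)[1*(1)*conj(1) + 1*(1)*conj(-I) + 1*(1)*conj(-1) + 1*(1)*conj(I)]
      = (1/4)[(1) + (I) + (-1) + (-I)] = 0/4 = 0
(Exp terms are combined using exp(i*s)*conj(exp(i*t)) = exp(i*(s-t)), and sums of them are collapsed using the identity that for every m > 1 the m distinct m-th roots of unity sum to 0, e.g. 1 + exp(2*I*pi/3) + exp(-2*I*pi/3) = 0.)
Hence the multiplicities are chi_0: 1. Dimension check: dim(chi_2)*dim(chi_2) = 1*1 = 1 and sum (mult * dim) = 1*1 = 1.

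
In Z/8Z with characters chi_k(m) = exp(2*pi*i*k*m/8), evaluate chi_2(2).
chi_2(2) = zeta_8^4 = -1

Solution. chi_2(2) = zeta_8^(2*2) = zeta_8^4. Since zeta_8^8 = 1, this equals zeta_8^4 = exp(2*pi*i*4/8) = -1.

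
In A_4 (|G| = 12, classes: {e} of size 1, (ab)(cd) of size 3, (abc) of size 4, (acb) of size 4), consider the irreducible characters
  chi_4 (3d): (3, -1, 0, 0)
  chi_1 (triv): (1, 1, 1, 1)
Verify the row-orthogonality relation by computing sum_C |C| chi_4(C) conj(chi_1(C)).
Sum = 0; so <chi_4, chi_1> = 0 (distinct irreducibles are orthogonal).

Proof sketch: Compute term by term over conjugacy classes (|C| * chi_4(C) * conj(chi_1(C))):
  1*(3)*conj(1) + 3*(-1)*conj(1) + 4*(0)*conj(1) + 4*(0)*conj(1)
  = (3) + (-3) + (0) + (0)
  = 0.
(Exp terms are combined using exp(i*s)*conj(exp(i*t)) = exp(i*(s-t)), and sums of them are collapsed using the identity that for every m > 1 the m distinct m-th roots of unity sum to 0, e.g. 1 + exp(2*I*pi/3) + exp(-2*I*pi/3) = 0.)
Dividing by |G| = 12 gives 0/12 = 0, matching the row-orthogonality relation <chi_4, chi_1> = [chi_4 = chi_1].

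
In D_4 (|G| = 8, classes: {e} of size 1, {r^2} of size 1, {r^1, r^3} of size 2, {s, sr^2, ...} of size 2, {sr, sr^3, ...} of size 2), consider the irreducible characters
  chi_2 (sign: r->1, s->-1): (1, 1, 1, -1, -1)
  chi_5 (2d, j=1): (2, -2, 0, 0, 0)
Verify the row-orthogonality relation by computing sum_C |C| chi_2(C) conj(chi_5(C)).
Sum = 0; so <chi_2, chi_5> = 0 (distinct irreducibles are orthogonal).

Why: Compute term by term over conjugacy classes (|C| * chi_2(C) * conj(chi_5(C))):
  1*(1)*conj(2) + 1*(1)*conj(-2) + 2*(1)*conj(0) + 2*(-1)*conj(0) + 2*(-1)*conj(0)
  = (2) + (-2) + (0) + (0) + (0)
  = 0.
Dividing by |G| = 8 gives 0/8 = 0, matching the row-orthogonality relation <chi_2, chi_5> = [chi_2 = chi_5].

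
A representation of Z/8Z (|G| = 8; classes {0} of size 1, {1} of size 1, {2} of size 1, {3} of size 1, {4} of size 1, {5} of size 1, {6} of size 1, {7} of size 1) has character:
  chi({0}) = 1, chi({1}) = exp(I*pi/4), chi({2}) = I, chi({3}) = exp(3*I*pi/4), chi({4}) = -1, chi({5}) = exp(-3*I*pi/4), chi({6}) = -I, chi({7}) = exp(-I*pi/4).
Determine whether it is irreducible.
Irreducible: <chi, chi> = 1.

Reasoning: <chi, chi> = (1/|G|) sum_C |C| * |chi(C)|^2 = (1/8)[1*|1|^2 + 1*|exp(I*pi/4)|^2 + 1*|I|^2 + 1*|exp(3*I*pi/4)|^2 + 1*|-1|^2 + 1*|exp(-3*I*pi/4)|^2 + 1*|-I|^2 + 1*|exp(-I*pi/4)|^2]
  = (1/8)[(1) + (1) + (1) + (1) + (1) + (1) + (1) + (1)] = 8/8 = 1.
(Exp terms are combined using exp(i*s)*conj(exp(i*t)) = exp(i*(s-t)), and sums of them are collapsed using the identity that for every m > 1 the m distinct m-th roots of unity sum to 0, e.g. 1 + exp(2*I*pi/3) + exp(-2*I*pi/3) = 0.)
A character is irreducible iff <chi, chi> = 1, so this representation is irreducible.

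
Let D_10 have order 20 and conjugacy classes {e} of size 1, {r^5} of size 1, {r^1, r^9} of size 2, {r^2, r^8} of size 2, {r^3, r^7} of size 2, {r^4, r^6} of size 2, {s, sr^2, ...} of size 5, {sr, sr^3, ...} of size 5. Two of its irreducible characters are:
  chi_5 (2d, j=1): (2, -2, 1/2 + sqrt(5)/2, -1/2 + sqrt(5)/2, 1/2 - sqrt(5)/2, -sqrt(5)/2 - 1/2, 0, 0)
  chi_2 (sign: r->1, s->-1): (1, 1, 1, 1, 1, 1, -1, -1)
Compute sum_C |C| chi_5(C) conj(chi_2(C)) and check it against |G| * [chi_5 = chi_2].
Sum = 0; so <chi_5, chi_2> = 0 (distinct irreducibles are orthogonal).

Proof sketch: Compute term by term over conjugacy classes (|C| * chi_5(C) * conj(chi_2(C))):
  1*(2)*conj(1) + 1*(-2)*conj(1) + 2*(1/2 + sqrt(5)/2)*conj(1) + 2*(-1/2 + sqrt(5)/2)*conj(1) + 2*(1/2 - sqrt(5)/2)*conj(1) + 2*(-sqrt(5)/2 - 1/2)*conj(1) + 5*(0)*conj(-1) + 5*(0)*conj(-1)
  = (2) + (-2) + (1 + sqrt(5)) + (-1 + sqrt(5)) + (1 - sqrt(5)) + (-sqrt(5) - 1) + (0) + (0)
  = 0.
Dividing by |G| = 20 gives 0/20 = 0, matching the row-orthogonality relation <chi_5, chi_2> = [chi_5 = chi_2].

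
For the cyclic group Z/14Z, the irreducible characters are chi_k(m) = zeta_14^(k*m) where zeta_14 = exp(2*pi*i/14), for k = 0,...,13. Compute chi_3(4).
chi_3(4) = zeta_14^12 = exp(-2*I*pi/7)

Why: chi_3(4) = zeta_14^(3*4) = zeta_14^12. Since zeta_14^14 = 1, this equals zeta_14^12 = exp(2*pi*i*12/14) = exp(-2*I*pi/7).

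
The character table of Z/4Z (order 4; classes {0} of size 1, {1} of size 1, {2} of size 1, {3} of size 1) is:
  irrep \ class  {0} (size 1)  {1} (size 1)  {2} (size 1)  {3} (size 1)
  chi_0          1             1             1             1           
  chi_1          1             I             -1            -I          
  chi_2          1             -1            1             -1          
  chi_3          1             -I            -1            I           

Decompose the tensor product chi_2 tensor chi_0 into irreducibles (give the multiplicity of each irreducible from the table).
chi_2 tensor chi_0 = chi_2 (all other irreducibles have multiplicity 0).

Explanation: The character of a tensor product is the pointwise product (chi_2 * chi_0)(C) = chi_2(C) * chi_0(C):
  {0}: (1)*(1), {1}: (-1)*(1), {2}: (1)*(1), {3}: (-1)*(1)
so (chi_2 * chi_0) takes values
  {0} -> 1, {1} -> -1, {2} -> 1, {3} -> -1.
Now take the inner product of this character with each irreducible chi from the table, <chi_2*chi_0, chi> = (1/4) sum_C |C| (chi_2*chi_0)(C) conj(chi(C)):
  <chi_2*chi_0, chi_0> = (1/4)[1*(1)*conj(1) + 1*(-1)*conj(1) + 1*(1)*conj(1) + 1*(-1)*conj(1)]
      = (1/4)[(1) + (-1) + (1) + (-1)] = 0/4 = 0
  <chi_2*chi_0, chi_1> = (1/4)[1*(1)*conj(1) + 1*(-1)*conj(I) + 1*(1)*conj(-1) + 1*(-1)*conj(-I)]
      = (1/4)[(1) + (I) + (-1) + (-I)] = 0/4 = 0
  <chi_2*chi_0, chi_2> = (1/4)[1*(1)*conj(1) + 1*(-1)*conj(-1) + 1*(1)*conj(1) + 1*(-1)*conj(-1)]
      = (1/4)[(1) + (1) + (1) + (1)] = 4/4 = 1
  <chi_2*chi_0, chi_3> = (1/4)[1*(1)*conj(1) + 1*(-1)*conj(-I) + 1*(1)*conj(-1) + 1*(-1)*conj(I)]
      = (1/4)[(1) + (-I) + (-1) + (I)] = 0/4 = 0
(Exp terms are combined using exp(i*s)*conj(exp(i*t)) = exp(i*(s-t)), and sums of them are collapsed using the identity that for every m > 1 the m distinct m-th roots of unity sum to 0, e.g. 1 + exp(2*I*pi/3) + exp(-2*I*pi/3) = 0.)
Hence the multiplicities are chi_2: 1. Dimension check: dim(chi_2)*dim(chi_0) = 1*1 = 1 and sum (mult * dim) = 1*1 = 1.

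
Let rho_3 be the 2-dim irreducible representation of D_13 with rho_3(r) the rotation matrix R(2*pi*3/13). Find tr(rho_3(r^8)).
chi_{rho_3}(r^8) = 2*cos(2*pi*3*8/13) = 2*cos(4*pi/13)

Why: rho_3(r^8) is rotation by angle 2*pi*3*8/13, whose trace is 2*cos(2*pi*3*8/13) = 2*cos(4*pi/13).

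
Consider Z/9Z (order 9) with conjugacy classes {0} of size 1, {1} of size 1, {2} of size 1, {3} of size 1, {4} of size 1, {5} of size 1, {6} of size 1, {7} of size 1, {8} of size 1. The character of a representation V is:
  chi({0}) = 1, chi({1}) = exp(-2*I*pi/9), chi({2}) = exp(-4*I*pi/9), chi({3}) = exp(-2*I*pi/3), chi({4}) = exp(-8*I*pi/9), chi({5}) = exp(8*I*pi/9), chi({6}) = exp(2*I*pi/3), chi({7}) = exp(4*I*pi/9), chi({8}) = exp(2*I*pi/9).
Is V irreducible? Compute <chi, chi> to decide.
Irreducible: <chi, chi> = 1.

Details: <chi, chi> = (1/|G|) sum_C |C| * |chi(C)|^2 = (1/9)[1*|1|^2 + 1*|exp(-2*I*pi/9)|^2 + 1*|exp(-4*I*pi/9)|^2 + 1*|exp(-2*I*pi/3)|^2 + 1*|exp(-8*I*pi/9)|^2 + 1*|exp(8*I*pi/9)|^2 + 1*|exp(2*I*pi/3)|^2 + 1*|exp(4*I*pi/9)|^2 + 1*|exp(2*I*pi/9)|^2]
  = (1/9)[(1) + (1) + (1) + (1) + (1) + (1) + (1) + (1) + (1)] = 9/9 = 1.
(Exp terms are combined using exp(i*s)*conj(exp(i*t)) = exp(i*(s-t)), and sums of them are collapsed using the identity that for every m > 1 the m distinct m-th roots of unity sum to 0, e.g. 1 + exp(2*I*pi/3) + exp(-2*I*pi/3) = 0.)
A character is irreducible iff <chi, chi> = 1, so this representation is irreducible.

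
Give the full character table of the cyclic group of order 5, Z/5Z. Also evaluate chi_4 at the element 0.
Character table of Z/5Z (irreps indexed chi_0,...,chi_4 with chi_k(m) = zeta_5^(k*m), zeta_5 = exp(2*pi*i/5)):
  irrep \ class  {0} (size 1)  {1} (size 1)    {2} (size 1)    {3} (size 1)    {4} (size 1)  
  chi_0          1             1               1               1               1             
  chi_1          1             exp(2*I*pi/5)   exp(4*I*pi/5)   exp(-4*I*pi/5)  exp(-2*I*pi/5)
  chi_2          1             exp(4*I*pi/5)   exp(-2*I*pi/5)  exp(2*I*pi/5)   exp(-4*I*pi/5)
  chi_3          1             exp(-4*I*pi/5)  exp(2*I*pi/5)   exp(-2*I*pi/5)  exp(4*I*pi/5) 
  chi_4          1             exp(-2*I*pi/5)  exp(-4*I*pi/5)  exp(4*I*pi/5)   exp(2*I*pi/5) 

Spot check: chi_4(0) = zeta_5^(4*0) = zeta_5^0 = 1.

Details: Z/5Z is abelian, so all 5 irreducible complex representations are 1-dimensional. They are given by chi_k(m) = zeta_5^(k*m) for k = 0,...,4. Row orthogonality: sum_m chi_k(m) conj(chi_l(m)) = 5 * [k = l].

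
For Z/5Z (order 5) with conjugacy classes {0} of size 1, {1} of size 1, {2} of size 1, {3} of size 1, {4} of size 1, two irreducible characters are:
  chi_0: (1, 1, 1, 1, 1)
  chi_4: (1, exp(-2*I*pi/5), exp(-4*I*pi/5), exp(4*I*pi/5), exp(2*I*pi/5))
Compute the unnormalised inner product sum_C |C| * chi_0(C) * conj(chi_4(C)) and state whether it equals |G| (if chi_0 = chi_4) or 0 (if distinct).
Sum = 0; so <chi_0, chi_4> = 0 (distinct irreducibles are orthogonal).

Justification: Compute term by term over conjugacy classes (|C| * chi_0(C) * conj(chi_4(C))):
  1*(1)*conj(1) + 1*(1)*conj(exp(-2*I*pi/5)) + 1*(1)*conj(exp(-4*I*pi/5)) + 1*(1)*conj(exp(4*I*pi/5)) + 1*(1)*conj(exp(2*I*pi/5))
  = (1) + (exp(2*I*pi/5)) + (exp(4*I*pi/5)) + (exp(-4*I*pi/5)) + (exp(-2*I*pi/5))
  = 0.
(Exp terms are combined using exp(i*s)*conj(exp(i*t)) = exp(i*(s-t)), and sums of them are collapsed using the identity that for every m > 1 the m distinct m-th roots of unity sum to 0, e.g. 1 + exp(2*I*pi/3) + exp(-2*I*pi/3) = 0.)
Dividing by |G| = 5 gives 0/5 = 0, matching the row-orthogonality relation <chi_0, chi_4> = [chi_0 = chi_4].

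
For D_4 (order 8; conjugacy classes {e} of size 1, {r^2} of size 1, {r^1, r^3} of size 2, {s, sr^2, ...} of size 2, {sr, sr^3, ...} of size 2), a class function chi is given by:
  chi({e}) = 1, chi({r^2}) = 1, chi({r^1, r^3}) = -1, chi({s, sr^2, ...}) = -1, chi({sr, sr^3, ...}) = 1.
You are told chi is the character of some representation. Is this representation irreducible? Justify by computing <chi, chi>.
Irreducible: <chi, chi> = 1.

Justification: <chi, chi> = (1/|G|) sum_C |C| * |chi(C)|^2 = (1/8)[1*|1|^2 + 1*|1|^2 + 2*|-1|^2 + 2*|-1|^2 + 2*|1|^2]
  = (1/8)[(1) + (1) + (2) + (2) + (2)] = 8/8 = 1.
A character is irreducible iff <chi, chi> = 1, so this representation is irreducible.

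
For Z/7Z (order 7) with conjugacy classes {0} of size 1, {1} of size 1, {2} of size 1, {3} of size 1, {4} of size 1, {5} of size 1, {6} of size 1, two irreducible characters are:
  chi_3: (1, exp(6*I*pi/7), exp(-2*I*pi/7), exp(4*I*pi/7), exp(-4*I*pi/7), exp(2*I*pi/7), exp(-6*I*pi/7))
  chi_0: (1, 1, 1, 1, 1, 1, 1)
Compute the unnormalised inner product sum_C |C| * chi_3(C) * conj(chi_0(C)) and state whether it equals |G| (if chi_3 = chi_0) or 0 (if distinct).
Sum = 0; so <chi_3, chi_0> = 0 (distinct irreducibles are orthogonal).

Derivation: Compute term by term over conjugacy classes (|C| * chi_3(C) * conj(chi_0(C))):
  1*(1)*conj(1) + 1*(exp(6*I*pi/7))*conj(1) + 1*(exp(-2*I*pi/7))*conj(1) + 1*(exp(4*I*pi/7))*conj(1) + 1*(exp(-4*I*pi/7))*conj(1) + 1*(exp(2*I*pi/7))*conj(1) + 1*(exp(-6*I*pi/7))*conj(1)
  = (1) + (exp(6*I*pi/7)) + (exp(-2*I*pi/7)) + (exp(4*I*pi/7)) + (exp(-4*I*pi/7)) + (exp(2*I*pi/7)) + (exp(-6*I*pi/7))
  = 0.
(Exp terms are combined using exp(i*s)*conj(exp(i*t)) = exp(i*(s-t)), and sums of them are collapsed using the identity that for every m > 1 the m distinct m-th roots of unity sum to 0, e.g. 1 + exp(2*I*pi/3) + exp(-2*I*pi/3) = 0.)
Dividing by |G| = 7 gives 0/7 = 0, matching the row-orthogonality relation <chi_3, chi_0> = [chi_3 = chi_0].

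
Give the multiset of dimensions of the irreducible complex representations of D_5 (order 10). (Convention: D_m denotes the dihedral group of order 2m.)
Dimensions: 1, 1, 2, 2

Explanation: There are 4 irreducibles (= number of conjugacy classes). Their dimensions d_i satisfy sum d_i^2 = |G| = 10: 1 + 1 + 4 + 4 = 10.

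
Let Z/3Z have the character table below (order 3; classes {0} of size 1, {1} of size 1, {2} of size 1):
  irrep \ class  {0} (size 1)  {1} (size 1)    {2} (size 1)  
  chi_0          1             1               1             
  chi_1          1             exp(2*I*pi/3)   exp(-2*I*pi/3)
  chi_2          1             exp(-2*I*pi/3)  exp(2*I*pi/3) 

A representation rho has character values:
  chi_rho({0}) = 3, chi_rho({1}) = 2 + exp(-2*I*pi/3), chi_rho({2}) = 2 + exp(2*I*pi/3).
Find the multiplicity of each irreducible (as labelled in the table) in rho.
Multiplicities: chi_0: 2, chi_1: 0, chi_2: 1.

Reasoning: Use <chi_rho, chi> = (1/|G|) sum_C |C| * chi_rho(C) * conj(chi(C)) with |G| = 3 for each irreducible chi in the table:
  <chi_rho, chi_0> = (1/3)[1*(3)*conj(1) + 1*(2 + exp(-2*I*pi/3))*conj(1) + 1*(2 + exp(2*I*pi/3))*conj(1)]
      = (1/3)[(3) + (2 + exp(-2*I*pi/3)) + (2 + exp(2*I*pi/3))] = 6/3 = 2
  <chi_rho, chi_1> = (1/3)[1*(3)*conj(1) + 1*(2 + exp(-2*I*pi/3))*conj(exp(2*I*pi/3)) + 1*(2 + exp(2*I*pi/3))*conj(exp(-2*I*pi/3))]
      = (1/3)[(3) + (2*exp(-2*I*pi/3) + exp(2*I*pi/3)) + (exp(-2*I*pi/3) + 2*exp(2*I*pi/3))] = 0/3 = 0
  <chi_rho, chi_2> = (1/3)[1*(3)*conj(1) + 1*(2 + exp(-2*I*pi/3))*conj(exp(-2*I*pi/3)) + 1*(2 + exp(2*I*pi/3))*conj(exp(2*I*pi/3))]
      = (1/3)[(3) + (1 + 2*exp(2*I*pi/3)) + (1 + 2*exp(-2*I*pi/3))] = 3/3 = 1
(Exp terms are combined using exp(i*s)*conj(exp(i*t)) = exp(i*(s-t)), and sums of them are collapsed using the identity that for every m > 1 the m distinct m-th roots of unity sum to 0, e.g. 1 + exp(2*I*pi/3) + exp(-2*I*pi/3) = 0.)
Dimension check: dim(rho) = sum (mult * dim) = 2*1 + 0*1 + 1*1 = 3 = chi_rho(e) = 3.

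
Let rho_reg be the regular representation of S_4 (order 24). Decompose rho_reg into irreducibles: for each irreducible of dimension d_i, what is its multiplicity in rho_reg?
Each irreducible V_i of dimension d_i appears with multiplicity d_i, i.e. rho_reg = (direct sum over all irreducibles V_i) d_i V_i. The irreducible dimensions for S_4 are 1, 1, 2, 3, 3: 2 irreducibles of dimension 1, each with multiplicity 1; 1 irreducible of dimension 2, with multiplicity 2; 2 irreducibles of dimension 3, each with multiplicity 3. Total dimension 2*1*1 + 1*2*2 + 2*3*3 = 24 = |G|.

Why: General theorem: in the regular representation of a finite group G, each irreducible appears with multiplicity equal to its dimension. Check: dim(rho_reg) = sum d_i^2 = 1 + 1 + 4 + 9 + 9 = 24 = |G|.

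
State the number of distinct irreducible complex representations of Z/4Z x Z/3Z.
12

Solution. The number of irreducible complex representations of a finite group equals its number of conjugacy classes. Z/4Z x Z/3Z is abelian of order 12, so every element is its own conjugacy class: 12 classes, so Z/4Z x Z/3Z (order 12) has exactly 12 irreducible complex representations.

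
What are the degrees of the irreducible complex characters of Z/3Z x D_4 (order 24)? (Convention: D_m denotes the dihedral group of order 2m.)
Dimensions: 1, 1, 1, 1, 1, 1, 1, 1, 1, 1, 1, 1, 2, 2, 2

Proof sketch: There are 15 irreducibles (= number of conjugacy classes). Their dimensions d_i satisfy sum d_i^2 = |G| = 24: 1 + 1 + 1 + 1 + 1 + 1 + 1 + 1 + 1 + 1 + 1 + 1 + 4 + 4 + 4 = 24. (For the product with Z/3Z: each of the 3 1-dim characters of Z/3Z tensors with each irrep of D_4, giving 3 copies of each D_4-dimension.)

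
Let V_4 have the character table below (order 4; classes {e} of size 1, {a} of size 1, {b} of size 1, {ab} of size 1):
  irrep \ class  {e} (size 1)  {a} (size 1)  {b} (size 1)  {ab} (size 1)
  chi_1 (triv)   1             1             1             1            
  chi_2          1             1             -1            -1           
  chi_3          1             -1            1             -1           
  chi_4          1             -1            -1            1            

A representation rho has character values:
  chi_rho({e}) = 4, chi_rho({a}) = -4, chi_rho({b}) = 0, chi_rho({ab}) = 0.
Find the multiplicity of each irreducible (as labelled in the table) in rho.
Multiplicities: chi_1: 0, chi_2: 0, chi_3: 2, chi_4: 2.

Justification: Use <chi_rho, chi> = (1/|G|) sum_C |C| * chi_rho(C) * conj(chi(C)) with |G| = 4 for each irreducible chi in the table:
  <chi_rho, chi_1> = (1/4)[1*(4)*conj(1) + 1*(-4)*conj(1) + 1*(0)*conj(1) + 1*(0)*conj(1)]
      = (1/4)[(4) + (-4) + (0) + (0)] = 0/4 = 0
  <chi_rho, chi_2> = (1/4)[1*(4)*conj(1) + 1*(-4)*conj(1) + 1*(0)*conj(-1) + 1*(0)*conj(-1)]
      = (1/4)[(4) + (-4) + (0) + (0)] = 0/4 = 0
  <chi_rho, chi_3> = (1/4)[1*(4)*conj(1) + 1*(-4)*conj(-1) + 1*(0)*conj(1) + 1*(0)*conj(-1)]
      = (1/4)[(4) + (4) + (0) + (0)] = 8/4 = 2
  <chi_rho, chi_4> = (1/4)[1*(4)*conj(1) + 1*(-4)*conj(-1) + 1*(0)*conj(-1) + 1*(0)*conj(1)]
      = (1/4)[(4) + (4) + (0) + (0)] = 8/4 = 2
Dimension check: dim(rho) = sum (mult * dim) = 0*1 + 0*1 + 2*1 + 2*1 = 4 = chi_rho(e) = 4.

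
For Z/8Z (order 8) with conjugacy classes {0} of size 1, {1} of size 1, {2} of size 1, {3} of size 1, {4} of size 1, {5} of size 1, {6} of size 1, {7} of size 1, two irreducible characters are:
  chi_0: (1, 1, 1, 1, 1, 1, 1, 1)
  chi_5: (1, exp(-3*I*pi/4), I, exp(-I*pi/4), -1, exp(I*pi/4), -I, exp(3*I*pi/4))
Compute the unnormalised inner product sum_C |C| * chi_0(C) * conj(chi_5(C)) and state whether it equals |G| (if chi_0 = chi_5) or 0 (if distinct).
Sum = 0; so <chi_0, chi_5> = 0 (distinct irreducibles are orthogonal).

Justification: Compute term by term over conjugacy classes (|C| * chi_0(C) * conj(chi_5(C))):
  1*(1)*conj(1) + 1*(1)*conj(exp(-3*I*pi/4)) + 1*(1)*conj(I) + 1*(1)*conj(exp(-I*pi/4)) + 1*(1)*conj(-1) + 1*(1)*conj(exp(I*pi/4)) + 1*(1)*conj(-I) + 1*(1)*conj(exp(3*I*pi/4))
  = (1) + (exp(3*I*pi/4)) + (-I) + (exp(I*pi/4)) + (-1) + (exp(-I*pi/4)) + (I) + (exp(-3*I*pi/4))
  = 0.
(Exp terms are combined using exp(i*s)*conj(exp(i*t)) = exp(i*(s-t)), and sums of them are collapsed using the identity that for every m > 1 the m distinct m-th roots of unity sum to 0, e.g. 1 + exp(2*I*pi/3) + exp(-2*I*pi/3) = 0.)
Dividing by |G| = 8 gives 0/8 = 0, matching the row-orthogonality relation <chi_0, chi_5> = [chi_0 = chi_5].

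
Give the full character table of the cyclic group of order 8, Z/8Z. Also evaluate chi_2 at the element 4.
Character table of Z/8Z (irreps indexed chi_0,...,chi_7 with chi_k(m) = zeta_8^(k*m), zeta_8 = exp(2*pi*i/8)):
  irrep \ class  {0} (size 1)  {1} (size 1)    {2} (size 1)  {3} (size 1)    {4} (size 1)  {5} (size 1)    {6} (size 1)  {7} (size 1)  
  chi_0          1             1               1             1               1             1               1             1             
  chi_1          1             exp(I*pi/4)     I             exp(3*I*pi/4)   -1            exp(-3*I*pi/4)  -I            exp(-I*pi/4)  
  chi_2          1             I               -1            -I              1             I               -1            -I            
  chi_3          1             exp(3*I*pi/4)   -I            exp(I*pi/4)     -1            exp(-I*pi/4)    I             exp(-3*I*pi/4)
  chi_4          1             -1              1             -1              1             -1              1             -1            
  chi_5          1             exp(-3*I*pi/4)  I             exp(-I*pi/4)    -1            exp(I*pi/4)     -I            exp(3*I*pi/4) 
  chi_6          1             -I              -1            I               1             -I              -1            I             
  chi_7          1             exp(-I*pi/4)    -I            exp(-3*I*pi/4)  -1            exp(3*I*pi/4)   I             exp(I*pi/4)   

Spot check: chi_2(4) = zeta_8^(2*4) = zeta_8^8 = 1.

Proof sketch: Z/8Z is abelian, so all 8 irreducible complex representations are 1-dimensional. They are given by chi_k(m) = zeta_8^(k*m) for k = 0,...,7. Row orthogonality: sum_m chi_k(m) conj(chi_l(m)) = 8 * [k = l].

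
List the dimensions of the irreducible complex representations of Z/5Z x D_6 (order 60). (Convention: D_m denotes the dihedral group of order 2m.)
Dimensions: 1, 1, 1, 1, 1, 1, 1, 1, 1, 1, 1, 1, 1, 1, 1, 1, 1, 1, 1, 1, 2, 2, 2, 2, 2, 2, 2, 2, 2, 2

Justification: There are 30 irreducibles (= number of conjugacy classes). Their dimensions d_i satisfy sum d_i^2 = |G| = 60: 1 + 1 + 1 + 1 + 1 + 1 + 1 + 1 + 1 + 1 + 1 + 1 + 1 + 1 + 1 + 1 + 1 + 1 + 1 + 1 + 4 + 4 + 4 + 4 + 4 + 4 + 4 + 4 + 4 + 4 = 60. (For the product with Z/5Z: each of the 5 1-dim characters of Z/5Z tensors with each irrep of D_6, giving 5 copies of each D_6-dimension.)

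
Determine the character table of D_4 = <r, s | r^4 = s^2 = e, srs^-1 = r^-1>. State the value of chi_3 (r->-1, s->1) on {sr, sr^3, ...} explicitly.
Conjugacy classes: {e} of size 1, {r^2} of size 1, {r^1, r^3} of size 2, {s, sr^2, ...} of size 2, {sr, sr^3, ...} of size 2.
Character table:
  irrep \ class              {e} (size 1)  {r^2} (size 1)  {r^1, r^3} (size 2)  {s, sr^2, ...} (size 2)  {sr, sr^3, ...} (size 2)
  chi_1 (triv)               1             1               1                    1                        1                       
  chi_2 (sign: r->1, s->-1)  1             1               1                    -1                       -1                      
  chi_3 (r->-1, s->1)        1             1               -1                   1                        -1                      
  chi_4 (r->-1, s->-1)       1             1               -1                   -1                       1                       
  chi_5 (2d, j=1)            2             -2              0                    0                        0                       

Spot check: chi_3 (r->-1, s->1) on {sr, sr^3, ...} = -1.

Solution. D_4 has order 2*4 = 8 with 5 conjugacy classes, hence 5 irreducibles. Sum of squared dims 1 + 1 + 1 + 1 + 4 = 8 = |G|. Linear characters come from the abelianisation; the 2-dimensional irreps have character r^k -> 2*cos(2*pi*j*k/4), reflections -> 0.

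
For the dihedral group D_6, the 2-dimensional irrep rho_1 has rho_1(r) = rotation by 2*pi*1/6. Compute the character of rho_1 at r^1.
chi_{rho_1}(r^1) = 2*cos(2*pi*1*1/6) = 1

Proof sketch: rho_1(r^1) is rotation by angle 2*pi*1*1/6, whose trace is 2*cos(2*pi*1*1/6) = 1.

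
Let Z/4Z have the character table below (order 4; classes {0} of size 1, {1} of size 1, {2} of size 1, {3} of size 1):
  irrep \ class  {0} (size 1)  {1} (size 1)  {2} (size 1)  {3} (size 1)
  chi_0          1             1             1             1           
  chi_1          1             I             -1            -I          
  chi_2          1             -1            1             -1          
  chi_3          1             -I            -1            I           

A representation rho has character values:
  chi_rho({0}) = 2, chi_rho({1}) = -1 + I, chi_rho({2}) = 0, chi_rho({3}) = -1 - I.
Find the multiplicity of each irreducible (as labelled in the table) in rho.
Multiplicities: chi_0: 0, chi_1: 1, chi_2: 1, chi_3: 0.

Derivation: Use <chi_rho, chi> = (1/|G|) sum_C |C| * chi_rho(C) * conj(chi(C)) with |G| = 4 for each irreducible chi in the table:
  <chi_rho, chi_0> = (1/4)[1*(2)*conj(1) + 1*(-1 + I)*conj(1) + 1*(0)*conj(1) + 1*(-1 - I)*conj(1)]
      = (1/4)[(2) + (-1 + I) + (0) + (-1 - I)] = 0/4 = 0
  <chi_rho, chi_1> = (1/4)[1*(2)*conj(1) + 1*(-1 + I)*conj(I) + 1*(0)*conj(-1) + 1*(-1 - I)*conj(-I)]
      = (1/4)[(2) + (1 + I) + (0) + (1 - I)] = 4/4 = 1
  <chi_rho, chi_2> = (1/4)[1*(2)*conj(1) + 1*(-1 + I)*conj(-1) + 1*(0)*conj(1) + 1*(-1 - I)*conj(-1)]
      = (1/4)[(2) + (1 - I) + (0) + (1 + I)] = 4/4 = 1
  <chi_rho, chi_3> = (1/4)[1*(2)*conj(1) + 1*(-1 + I)*conj(-I) + 1*(0)*conj(-1) + 1*(-1 - I)*conj(I)]
      = (1/4)[(2) + (-1 - I) + (0) + (-1 + I)] = 0/4 = 0
(Exp terms are combined using exp(i*s)*conj(exp(i*t)) = exp(i*(s-t)), and sums of them are collapsed using the identity that for every m > 1 the m distinct m-th roots of unity sum to 0, e.g. 1 + exp(2*I*pi/3) + exp(-2*I*pi/3) = 0.)
Dimension check: dim(rho) = sum (mult * dim) = 0*1 + 1*1 + 1*1 + 0*1 = 2 = chi_rho(e) = 2.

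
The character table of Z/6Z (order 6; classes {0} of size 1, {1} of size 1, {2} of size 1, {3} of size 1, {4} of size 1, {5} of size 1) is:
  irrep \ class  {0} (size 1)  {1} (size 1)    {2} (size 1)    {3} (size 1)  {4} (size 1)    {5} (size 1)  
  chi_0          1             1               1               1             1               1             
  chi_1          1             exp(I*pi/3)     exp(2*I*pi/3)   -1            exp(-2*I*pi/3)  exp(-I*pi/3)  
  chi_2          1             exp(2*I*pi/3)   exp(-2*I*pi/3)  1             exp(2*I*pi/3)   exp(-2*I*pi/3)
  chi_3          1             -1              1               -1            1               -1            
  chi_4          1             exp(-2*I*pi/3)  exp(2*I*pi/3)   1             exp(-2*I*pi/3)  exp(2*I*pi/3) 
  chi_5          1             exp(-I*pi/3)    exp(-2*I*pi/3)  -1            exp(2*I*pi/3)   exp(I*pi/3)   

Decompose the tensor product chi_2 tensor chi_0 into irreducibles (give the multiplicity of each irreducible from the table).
chi_2 tensor chi_0 = chi_2 (all other irreducibles have multiplicity 0).

Explanation: The character of a tensor product is the pointwise product (chi_2 * chi_0)(C) = chi_2(C) * chi_0(C):
  {0}: (1)*(1), {1}: (exp(2*I*pi/3))*(1), {2}: (exp(-2*I*pi/3))*(1), {3}: (1)*(1), {4}: (exp(2*I*pi/3))*(1), {5}: (exp(-2*I*pi/3))*(1)
so (chi_2 * chi_0) takes values
  {0} -> 1, {1} -> exp(2*I*pi/3), {2} -> exp(-2*I*pi/3), {3} -> 1, {4} -> exp(2*I*pi/3), {5} -> exp(-2*I*pi/3).
Now take the inner product of this character with each irreducible chi from the table, <chi_2*chi_0, chi> = (1/6) sum_C |C| (chi_2*chi_0)(C) conj(chi(C)):
  <chi_2*chi_0, chi_0> = (1/6)[1*(1)*conj(1) + 1*(exp(2*I*pi/3))*conj(1) + 1*(exp(-2*I*pi/3))*conj(1) + 1*(1)*conj(1) + 1*(exp(2*I*pi/3))*conj(1) + 1*(exp(-2*I*pi/3))*conj(1)]
      = (1/6)[(1) + (exp(2*I*pi/3)) + (exp(-2*I*pi/3)) + (1) + (exp(2*I*pi/3)) + (exp(-2*I*pi/3))] = 0/6 = 0
  <chi_2*chi_0, chi_1> = (1/6)[1*(1)*conj(1) + 1*(exp(2*I*pi/3))*conj(exp(I*pi/3)) + 1*(exp(-2*I*pi/3))*conj(exp(2*I*pi/3)) + 1*(1)*conj(-1) + 1*(exp(2*I*pi/3))*conj(exp(-2*I*pi/3)) + 1*(exp(-2*I*pi/3))*conj(exp(-I*pi/3))]
      = (1/6)[(1) + (exp(I*pi/3)) + (exp(2*I*pi/3)) + (-1) + (exp(-2*I*pi/3)) + (exp(-I*pi/3))] = 0/6 = 0
  <chi_2*chi_0, chi_2> = (1/6)[1*(1)*conj(1) + 1*(exp(2*I*pi/3))*conj(exp(2*I*pi/3)) + 1*(exp(-2*I*pi/3))*conj(exp(-2*I*pi/3)) + 1*(1)*conj(1) + 1*(exp(2*I*pi/3))*conj(exp(2*I*pi/3)) + 1*(exp(-2*I*pi/3))*conj(exp(-2*I*pi/3))]
      = (1/6)[(1) + (1) + (1) + (1) + (1) + (1)] = 6/6 = 1
  <chi_2*chi_0, chi_3> = (1/6)[1*(1)*conj(1) + 1*(exp(2*I*pi/3))*conj(-1) + 1*(exp(-2*I*pi/3))*conj(1) + 1*(1)*conj(-1) + 1*(exp(2*I*pi/3))*conj(1) + 1*(exp(-2*I*pi/3))*conj(-1)]
      = (1/6)[(1) + (-exp(2*I*pi/3)) + (exp(-2*I*pi/3)) + (-1) + (exp(2*I*pi/3)) + (-exp(-2*I*pi/3))] = 0/6 = 0
  <chi_2*chi_0, chi_4> = (1/6)[1*(1)*conj(1) + 1*(exp(2*I*pi/3))*conj(exp(-2*I*pi/3)) + 1*(exp(-2*I*pi/3))*conj(exp(2*I*pi/3)) + 1*(1)*conj(1) + 1*(exp(2*I*pi/3))*conj(exp(-2*I*pi/3)) + 1*(exp(-2*I*pi/3))*conj(exp(2*I*pi/3))]
      = (1/6)[(1) + (exp(-2*I*pi/3)) + (exp(2*I*pi/3)) + (1) + (exp(-2*I*pi/3)) + (exp(2*I*pi/3))] = 0/6 = 0
  <chi_2*chi_0, chi_5> = (1/6)[1*(1)*conj(1) + 1*(exp(2*I*pi/3))*conj(exp(-I*pi/3)) + 1*(exp(-2*I*pi/3))*conj(exp(-2*I*pi/3)) + 1*(1)*conj(-1) + 1*(exp(2*I*pi/3))*conj(exp(2*I*pi/3)) + 1*(exp(-2*I*pi/3))*conj(exp(I*pi/3))]
      = (1/6)[(1) + (-1) + (1) + (-1) + (1) + (-1)] = 0/6 = 0
(Exp terms are combined using exp(i*s)*conj(exp(i*t)) = exp(i*(s-t)), and sums of them are collapsed using the identity that for every m > 1 the m distinct m-th roots of unity sum to 0, e.g. 1 + exp(2*I*pi/3) + exp(-2*I*pi/3) = 0.)
Hence the multiplicities are chi_2: 1. Dimension check: dim(chi_2)*dim(chi_0) = 1*1 = 1 and sum (mult * dim) = 1*1 = 1.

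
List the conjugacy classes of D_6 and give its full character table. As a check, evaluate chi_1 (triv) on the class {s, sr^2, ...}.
Conjugacy classes: {e} of size 1, {r^3} of size 1, {r^1, r^5} of size 2, {r^2, r^4} of size 2, {s, sr^2, ...} of size 3, {sr, sr^3, ...} of size 3.
Character table:
  irrep \ class              {e} (size 1)  {r^3} (size 1)  {r^1, r^5} (size 2)  {r^2, r^4} (size 2)  {s, sr^2, ...} (size 3)  {sr, sr^3, ...} (size 3)
  chi_1 (triv)               1             1               1                    1                    1                        1                       
  chi_2 (sign: r->1, s->-1)  1             1               1                    1                    -1                       -1                      
  chi_3 (r->-1, s->1)        1             -1              -1                   1                    1                        -1                      
  chi_4 (r->-1, s->-1)       1             -1              -1                   1                    -1                       1                       
  chi_5 (2d, j=1)            2             -2              1                    -1                   0                        0                       
  chi_6 (2d, j=2)            2             2               -1                   -1                   0                        0                       

Spot check: chi_1 (triv) on {s, sr^2, ...} = 1.

Argument: D_6 has order 2*6 = 12 with 6 conjugacy classes, hence 6 irreducibles. Sum of squared dims 1 + 1 + 1 + 1 + 4 + 4 = 12 = |G|. Linear characters come from the abelianisation; the 2-dimensional irreps have character r^k -> 2*cos(2*pi*j*k/6), reflections -> 0.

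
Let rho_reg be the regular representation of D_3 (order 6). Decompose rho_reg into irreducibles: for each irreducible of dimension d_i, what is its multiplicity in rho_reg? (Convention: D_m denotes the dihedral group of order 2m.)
Each irreducible V_i of dimension d_i appears with multiplicity d_i, i.e. rho_reg = (direct sum over all irreducibles V_i) d_i V_i. The irreducible dimensions for D_3 are 1, 1, 2: 2 irreducibles of dimension 1, each with multiplicity 1; 1 irreducible of dimension 2, with multiplicity 2. Total dimension 2*1*1 + 1*2*2 = 6 = |G|.

Solution. General theorem: in the regular representation of a finite group G, each irreducible appears with multiplicity equal to its dimension. Check: dim(rho_reg) = sum d_i^2 = 1 + 1 + 4 = 6 = |G|.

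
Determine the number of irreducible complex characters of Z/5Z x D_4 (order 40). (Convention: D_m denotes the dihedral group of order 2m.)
25

Proof sketch: The number of irreducible complex representations of a finite group equals its number of conjugacy classes. For a direct product, #classes(G x H) = #classes(G) * #classes(H). Z/5Z has 5 classes (abelian), D_4 has 5 classes, so 5 * 5 = 25, so Z/5Z x D_4 (order 40) has exactly 25 irreducible complex representations.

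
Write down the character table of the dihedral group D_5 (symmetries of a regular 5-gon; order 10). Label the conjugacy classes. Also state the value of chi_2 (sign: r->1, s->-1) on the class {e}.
Conjugacy classes: {e} of size 1, {r^1, r^4} of size 2, {r^2, r^3} of size 2, {s, sr, ..., sr^4} of size 5.
Character table:
  irrep \ class              {e} (size 1)  {r^1, r^4} (size 2)  {r^2, r^3} (size 2)  {s, sr, ..., sr^4} (size 5)
  chi_1 (triv)               1             1                    1                    1                          
  chi_2 (sign: r->1, s->-1)  1             1                    1                    -1                         
  chi_3 (2d, j=1)            2             -1/2 + sqrt(5)/2     -sqrt(5)/2 - 1/2     0                          
  chi_4 (2d, j=2)            2             -sqrt(5)/2 - 1/2     -1/2 + sqrt(5)/2     0                          

Spot check: chi_2 (sign: r->1, s->-1) on {e} = 1.

Details: D_5 has order 2*5 = 10 with 4 conjugacy classes, hence 4 irreducibles. Sum of squared dims 1 + 1 + 4 + 4 = 10 = |G|. Linear characters come from the abelianisation; the 2-dimensional irreps have character r^k -> 2*cos(2*pi*j*k/5), reflections -> 0.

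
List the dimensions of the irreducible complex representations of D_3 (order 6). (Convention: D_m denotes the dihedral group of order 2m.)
Dimensions: 1, 1, 2

Argument: There are 3 irreducibles (= number of conjugacy classes). Their dimensions d_i satisfy sum d_i^2 = |G| = 6: 1 + 1 + 4 = 6.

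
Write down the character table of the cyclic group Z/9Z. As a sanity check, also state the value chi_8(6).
Character table of Z/9Z (irreps indexed chi_0,...,chi_8 with chi_k(m) = zeta_9^(k*m), zeta_9 = exp(2*pi*i/9)):
  irrep \ class  {0} (size 1)  {1} (size 1)    {2} (size 1)    {3} (size 1)    {4} (size 1)    {5} (size 1)    {6} (size 1)    {7} (size 1)    {8} (size 1)  
  chi_0          1             1               1               1               1               1               1               1               1             
  chi_1          1             exp(2*I*pi/9)   exp(4*I*pi/9)   exp(2*I*pi/3)   exp(8*I*pi/9)   exp(-8*I*pi/9)  exp(-2*I*pi/3)  exp(-4*I*pi/9)  exp(-2*I*pi/9)
  chi_2          1             exp(4*I*pi/9)   exp(8*I*pi/9)   exp(-2*I*pi/3)  exp(-2*I*pi/9)  exp(2*I*pi/9)   exp(2*I*pi/3)   exp(-8*I*pi/9)  exp(-4*I*pi/9)
  chi_3          1             exp(2*I*pi/3)   exp(-2*I*pi/3)  1               exp(2*I*pi/3)   exp(-2*I*pi/3)  1               exp(2*I*pi/3)   exp(-2*I*pi/3)
  chi_4          1             exp(8*I*pi/9)   exp(-2*I*pi/9)  exp(2*I*pi/3)   exp(-4*I*pi/9)  exp(4*I*pi/9)   exp(-2*I*pi/3)  exp(2*I*pi/9)   exp(-8*I*pi/9)
  chi_5          1             exp(-8*I*pi/9)  exp(2*I*pi/9)   exp(-2*I*pi/3)  exp(4*I*pi/9)   exp(-4*I*pi/9)  exp(2*I*pi/3)   exp(-2*I*pi/9)  exp(8*I*pi/9) 
  chi_6          1             exp(-2*I*pi/3)  exp(2*I*pi/3)   1               exp(-2*I*pi/3)  exp(2*I*pi/3)   1               exp(-2*I*pi/3)  exp(2*I*pi/3) 
  chi_7          1             exp(-4*I*pi/9)  exp(-8*I*pi/9)  exp(2*I*pi/3)   exp(2*I*pi/9)   exp(-2*I*pi/9)  exp(-2*I*pi/3)  exp(8*I*pi/9)   exp(4*I*pi/9) 
  chi_8          1             exp(-2*I*pi/9)  exp(-4*I*pi/9)  exp(-2*I*pi/3)  exp(-8*I*pi/9)  exp(8*I*pi/9)   exp(2*I*pi/3)   exp(4*I*pi/9)   exp(2*I*pi/9) 

Spot check: chi_8(6) = zeta_9^(8*6) = zeta_9^48 = exp(2*I*pi/3).

Z/9Z is abelian, so all 9 irreducible complex representations are 1-dimensional. They are given by chi_k(m) = zeta_9^(k*m) for k = 0,...,8. Row orthogonality: sum_m chi_k(m) conj(chi_l(m)) = 9 * [k = l].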